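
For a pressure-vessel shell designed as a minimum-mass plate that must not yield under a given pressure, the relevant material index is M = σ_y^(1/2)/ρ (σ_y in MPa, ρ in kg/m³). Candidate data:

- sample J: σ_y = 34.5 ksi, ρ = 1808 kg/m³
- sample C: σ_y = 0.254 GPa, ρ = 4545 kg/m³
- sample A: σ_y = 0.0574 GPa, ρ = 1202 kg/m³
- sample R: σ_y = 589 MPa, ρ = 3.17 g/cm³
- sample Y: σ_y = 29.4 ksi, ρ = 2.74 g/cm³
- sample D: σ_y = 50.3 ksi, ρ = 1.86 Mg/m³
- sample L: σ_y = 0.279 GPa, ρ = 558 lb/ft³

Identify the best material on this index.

sample D

Normalizing units and computing the index:
  sample J: σ_y = 237.9 MPa, ρ = 1808 kg/m³
  sample C: σ_y = 254.0 MPa, ρ = 4545 kg/m³
  sample A: σ_y = 57.40 MPa, ρ = 1202 kg/m³
  sample R: σ_y = 589.0 MPa, ρ = 3170 kg/m³
  sample Y: σ_y = 202.7 MPa, ρ = 2740 kg/m³
  sample D: σ_y = 346.8 MPa, ρ = 1860 kg/m³
  sample L: σ_y = 279.0 MPa, ρ = 8938 kg/m³
  sample D: M = 10.0×10⁻³
  sample J: M = 8.53×10⁻³
  sample R: M = 7.66×10⁻³
  sample A: M = 6.30×10⁻³
  sample Y: M = 5.20×10⁻³
  sample C: M = 3.51×10⁻³
  sample L: M = 1.87×10⁻³
The maximum is for sample D.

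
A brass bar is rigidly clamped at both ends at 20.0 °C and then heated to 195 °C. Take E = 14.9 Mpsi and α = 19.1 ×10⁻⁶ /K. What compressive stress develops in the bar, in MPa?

343 MPa

E = 14.9 Mpsi = 102.7 GPa.
ΔT = 175.0 K. Constrained thermal stress σ = E·α·ΔT = 102.7×10³ MPa × 19.1×10⁻⁶ × 175.0 = 343 MPa (compressive).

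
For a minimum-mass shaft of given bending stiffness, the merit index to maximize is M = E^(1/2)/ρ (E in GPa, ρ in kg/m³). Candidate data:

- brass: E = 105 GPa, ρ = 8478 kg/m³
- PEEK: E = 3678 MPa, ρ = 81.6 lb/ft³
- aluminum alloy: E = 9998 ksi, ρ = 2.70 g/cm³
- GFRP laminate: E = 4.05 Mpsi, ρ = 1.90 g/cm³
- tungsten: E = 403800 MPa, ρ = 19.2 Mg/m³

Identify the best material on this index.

Putting every candidate on a common basis:
  brass: E = 105.0 GPa, ρ = 8478 kg/m³
  PEEK: E = 3.678 GPa, ρ = 1307 kg/m³
  aluminum alloy: E = 68.93 GPa, ρ = 2700 kg/m³
  GFRP laminate: E = 27.92 GPa, ρ = 1900 kg/m³
  tungsten: E = 403.8 GPa, ρ = 19200 kg/m³
  aluminum alloy: M = 3.08×10⁻³
  GFRP laminate: M = 2.78×10⁻³
  PEEK: M = 1.47×10⁻³
  brass: M = 1.21×10⁻³
  tungsten: M = 1.05×10⁻³
Highest index: aluminum alloy.

aluminum alloy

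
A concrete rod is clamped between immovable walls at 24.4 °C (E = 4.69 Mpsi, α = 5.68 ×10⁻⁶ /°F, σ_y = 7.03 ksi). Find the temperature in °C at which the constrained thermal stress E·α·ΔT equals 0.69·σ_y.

126 °C

E = 4.69 Mpsi = 32.34 GPa.
α = 5.68×10⁻⁶/°F × 9/5 = 10.2×10⁻⁶/K.
σ_y = 7.03 ksi = 48.47 MPa.
E·α·ΔT = 33.44 MPa ⇒ ΔT = 33.44 / (32.34×10³ × 10.2×10⁻⁶) = 101.2 K.
T = 24.4 + 101.2 = 125.6 °C.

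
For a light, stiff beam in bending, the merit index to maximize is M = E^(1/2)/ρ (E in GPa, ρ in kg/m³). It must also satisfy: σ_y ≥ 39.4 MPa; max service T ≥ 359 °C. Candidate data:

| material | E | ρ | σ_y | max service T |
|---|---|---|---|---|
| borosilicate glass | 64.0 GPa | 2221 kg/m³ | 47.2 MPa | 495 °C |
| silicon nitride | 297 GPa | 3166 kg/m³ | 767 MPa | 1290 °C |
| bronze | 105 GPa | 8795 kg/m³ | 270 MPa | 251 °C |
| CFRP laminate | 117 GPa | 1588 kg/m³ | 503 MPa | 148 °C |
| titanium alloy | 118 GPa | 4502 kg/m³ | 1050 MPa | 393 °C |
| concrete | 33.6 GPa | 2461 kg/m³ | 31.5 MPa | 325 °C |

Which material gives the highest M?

Screen on constraints: σ_y ≥ 39.4 MPa; max service T ≥ 359 °C. Survivors: borosilicate glass, silicon nitride, titanium alloy.
Evaluate M for each candidate:
  silicon nitride: M = 5.44×10⁻³
  borosilicate glass: M = 3.60×10⁻³
  titanium alloy: M = 2.41×10⁻³
Silicon nitride ranks first.

silicon nitride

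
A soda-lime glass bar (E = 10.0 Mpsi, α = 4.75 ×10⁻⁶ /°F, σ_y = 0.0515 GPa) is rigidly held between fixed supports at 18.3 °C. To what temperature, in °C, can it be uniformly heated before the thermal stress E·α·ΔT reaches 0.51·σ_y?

62.9 °C

E = 10.0 Mpsi = 68.95 GPa.
α = 4.75×10⁻⁶/°F × 9/5 = 8.55×10⁻⁶/K.
σ_y = 0.0515 GPa = 51.50 MPa.
E·α·ΔT = 26.26 MPa ⇒ ΔT = 26.26 / (68.95×10³ × 8.55×10⁻⁶) = 44.55 K.
T = 18.3 + 44.55 = 62.85 °C.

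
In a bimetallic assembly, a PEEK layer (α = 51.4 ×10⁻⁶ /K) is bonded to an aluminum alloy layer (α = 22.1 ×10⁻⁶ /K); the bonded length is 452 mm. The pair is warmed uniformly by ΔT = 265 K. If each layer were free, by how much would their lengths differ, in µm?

Δα = |51.4 − 22.1|×10⁻⁶/K = 29.3×10⁻⁶/K.
ΔL_mismatch = Δα·L·ΔT = 29.3×10⁻⁶ × 452.0 mm × 265.0 K = 3510 µm.

3510 µm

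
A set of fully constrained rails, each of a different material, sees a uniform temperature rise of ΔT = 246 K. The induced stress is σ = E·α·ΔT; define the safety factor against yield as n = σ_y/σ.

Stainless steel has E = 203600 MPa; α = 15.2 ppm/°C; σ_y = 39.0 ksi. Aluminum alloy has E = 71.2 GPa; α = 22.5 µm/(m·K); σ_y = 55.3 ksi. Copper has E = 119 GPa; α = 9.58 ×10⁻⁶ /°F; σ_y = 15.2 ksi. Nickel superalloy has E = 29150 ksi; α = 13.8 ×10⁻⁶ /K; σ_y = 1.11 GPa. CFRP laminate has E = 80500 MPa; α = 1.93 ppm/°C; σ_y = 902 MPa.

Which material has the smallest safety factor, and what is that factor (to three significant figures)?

copper, n = 0.208

With everything in SI (GPa, ×10⁻⁶/K, MPa):
  stainless steel: E = 203.6, α = 15.2, σ_y = 268.9 → σ = 761 MPa, n = 0.353
  aluminum alloy: E = 71.20, α = 22.5, σ_y = 381.3 → σ = 394 MPa, n = 0.967
  copper: E = 119.0, α = 17.2, σ_y = 104.8 → σ = 505 MPa, n = 0.208
  nickel superalloy: E = 201.0, α = 13.8, σ_y = 1110 → σ = 682 MPa, n = 1.63
  CFRP laminate: E = 80.50, α = 1.93, σ_y = 902.0 → σ = 38.2 MPa, n = 23.6
Copper has the lowest safety factor, n = 0.208.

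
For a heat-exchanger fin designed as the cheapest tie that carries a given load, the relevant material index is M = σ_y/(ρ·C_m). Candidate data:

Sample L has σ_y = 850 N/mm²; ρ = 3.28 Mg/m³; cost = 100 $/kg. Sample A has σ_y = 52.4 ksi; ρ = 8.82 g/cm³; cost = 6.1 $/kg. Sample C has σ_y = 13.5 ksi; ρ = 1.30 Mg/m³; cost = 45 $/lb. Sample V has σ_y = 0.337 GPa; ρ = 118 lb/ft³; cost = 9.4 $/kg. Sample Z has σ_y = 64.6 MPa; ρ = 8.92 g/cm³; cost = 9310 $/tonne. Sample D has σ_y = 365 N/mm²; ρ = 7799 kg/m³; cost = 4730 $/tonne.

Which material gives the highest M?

sample V

Putting every candidate on a common basis:
  sample L: σ_y = 850.0 MPa, ρ = 3280 kg/m³, cost = 100.0 $/kg
  sample A: σ_y = 361.3 MPa, ρ = 8820 kg/m³, cost = 6.100 $/kg
  sample C: σ_y = 93.08 MPa, ρ = 1300 kg/m³, cost = 99.21 $/kg
  sample V: σ_y = 337.0 MPa, ρ = 1890 kg/m³, cost = 9.400 $/kg
  sample Z: σ_y = 64.60 MPa, ρ = 8920 kg/m³, cost = 9.310 $/kg
  sample D: σ_y = 365.0 MPa, ρ = 7799 kg/m³, cost = 4.730 $/kg
  sample V: M = 19.0 kN·m per $
  sample D: M = 9.89 kN·m per $
  sample A: M = 6.72 kN·m per $
  sample L: M = 2.59 kN·m per $
  sample Z: M = 0.778 kN·m per $
  sample C: M = 0.722 kN·m per $
The maximum is for sample V.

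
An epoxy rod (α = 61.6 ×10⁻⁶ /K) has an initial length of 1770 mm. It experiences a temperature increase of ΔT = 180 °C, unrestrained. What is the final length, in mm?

1789.6 mm

ΔL = α·L₀·ΔT = 61.6×10⁻⁶ × 1770 mm × 180.0 K = 19.6 mm.
L = L₀ + ΔL = 1770 + 19.6 = 1789.6 mm.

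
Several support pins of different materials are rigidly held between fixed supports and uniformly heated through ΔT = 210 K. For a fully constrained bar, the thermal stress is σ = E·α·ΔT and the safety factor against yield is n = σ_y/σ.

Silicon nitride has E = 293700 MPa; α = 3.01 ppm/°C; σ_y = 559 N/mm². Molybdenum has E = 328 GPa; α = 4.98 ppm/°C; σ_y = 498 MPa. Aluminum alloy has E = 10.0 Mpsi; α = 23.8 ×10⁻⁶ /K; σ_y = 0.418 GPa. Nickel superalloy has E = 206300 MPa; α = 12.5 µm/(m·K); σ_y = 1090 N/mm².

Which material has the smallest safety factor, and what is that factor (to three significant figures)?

Per material, after unit conversion:
  silicon nitride: E = 293.7, α = 3.01, σ_y = 559.0 → σ = 186 MPa, n = 3.01
  molybdenum: E = 328.0, α = 4.98, σ_y = 498.0 → σ = 343 MPa, n = 1.45
  aluminum alloy: E = 68.95, α = 23.8, σ_y = 418.0 → σ = 345 MPa, n = 1.21
  nickel superalloy: E = 206.3, α = 12.5, σ_y = 1090 → σ = 542 MPa, n = 2.01
Aluminum alloy has the lowest safety factor, n = 1.21.

aluminum alloy, n = 1.21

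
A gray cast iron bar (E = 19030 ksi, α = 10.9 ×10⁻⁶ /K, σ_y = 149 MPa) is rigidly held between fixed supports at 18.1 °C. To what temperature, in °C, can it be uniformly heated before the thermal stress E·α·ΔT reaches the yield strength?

E = 19030 ksi = 131.2 GPa.
E·α·ΔT = 149.0 MPa ⇒ ΔT = 149.0 / (131.2×10³ × 10.9×10⁻⁶) = 104.2 K.
T = 18.1 + 104.2 = 122.3 °C.

122 °C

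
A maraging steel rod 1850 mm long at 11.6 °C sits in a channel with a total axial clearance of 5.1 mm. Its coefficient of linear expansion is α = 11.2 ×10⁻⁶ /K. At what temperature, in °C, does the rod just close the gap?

258 °C

α·L₀·ΔT = 5.1 mm ⇒ ΔT = 5.1 / (11.2×10⁻⁶ × 1850.0) = 246.1 K.
T = 11.6 + 246.1 = 257.7 °C.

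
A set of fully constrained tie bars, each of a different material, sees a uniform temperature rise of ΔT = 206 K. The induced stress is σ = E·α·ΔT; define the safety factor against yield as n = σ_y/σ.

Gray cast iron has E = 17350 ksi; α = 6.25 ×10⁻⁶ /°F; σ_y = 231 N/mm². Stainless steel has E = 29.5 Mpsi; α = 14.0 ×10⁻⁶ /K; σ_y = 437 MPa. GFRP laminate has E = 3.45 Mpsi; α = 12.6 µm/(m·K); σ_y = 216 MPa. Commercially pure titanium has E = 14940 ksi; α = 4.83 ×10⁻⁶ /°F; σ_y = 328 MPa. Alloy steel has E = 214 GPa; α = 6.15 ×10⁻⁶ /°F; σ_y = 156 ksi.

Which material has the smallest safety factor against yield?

stainless steel

Converting E to GPa, α to ×10⁻⁶/K, σ_y to MPa, then σ and n for each:
  gray cast iron: E = 119.6, α = 11.2, σ_y = 231.0 → σ = 277 MPa, n = 0.833
  stainless steel: E = 203.4, α = 14.0, σ_y = 437.0 → σ = 587 MPa, n = 0.745
  GFRP laminate: E = 23.79, α = 12.6, σ_y = 216.0 → σ = 61.7 MPa, n = 3.50
  commercially pure titanium: E = 103.0, α = 8.69, σ_y = 328.0 → σ = 184 MPa, n = 1.78
  alloy steel: E = 214.0, α = 11.1, σ_y = 1076 → σ = 488 MPa, n = 2.20
Stainless steel has the lowest safety factor, n = 0.745.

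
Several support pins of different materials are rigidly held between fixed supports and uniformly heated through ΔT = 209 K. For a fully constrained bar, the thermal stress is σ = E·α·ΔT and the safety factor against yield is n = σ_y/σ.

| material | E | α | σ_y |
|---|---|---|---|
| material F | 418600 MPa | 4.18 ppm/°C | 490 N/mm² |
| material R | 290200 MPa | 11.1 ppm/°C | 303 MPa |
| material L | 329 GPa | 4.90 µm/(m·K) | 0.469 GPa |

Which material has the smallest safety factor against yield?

material R

Converting E to GPa, α to ×10⁻⁶/K, σ_y to MPa, then σ and n for each:
  material F: E = 418.6, α = 4.18, σ_y = 490.0 → σ = 366 MPa, n = 1.34
  material R: E = 290.2, α = 11.1, σ_y = 303.0 → σ = 673 MPa, n = 0.450
  material L: E = 329.0, α = 4.90, σ_y = 469.0 → σ = 337 MPa, n = 1.39
Smallest n: material R with n = 0.450.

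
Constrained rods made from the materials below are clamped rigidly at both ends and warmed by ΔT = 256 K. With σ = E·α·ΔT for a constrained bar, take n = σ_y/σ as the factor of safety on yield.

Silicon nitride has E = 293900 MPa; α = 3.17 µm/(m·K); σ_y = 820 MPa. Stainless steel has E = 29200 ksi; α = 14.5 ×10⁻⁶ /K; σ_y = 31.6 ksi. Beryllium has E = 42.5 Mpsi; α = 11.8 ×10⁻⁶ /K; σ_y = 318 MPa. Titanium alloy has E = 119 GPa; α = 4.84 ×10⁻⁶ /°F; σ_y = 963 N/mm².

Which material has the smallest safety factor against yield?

stainless steel

In consistent units (E in GPa, α in ×10⁻⁶/K, σ_y in MPa):
  silicon nitride: E = 293.9, α = 3.17, σ_y = 820.0 → σ = 239 MPa, n = 3.44
  stainless steel: E = 201.3, α = 14.5, σ_y = 217.9 → σ = 747 MPa, n = 0.292
  beryllium: E = 293.0, α = 11.8, σ_y = 318.0 → σ = 885 MPa, n = 0.359
  titanium alloy: E = 119.0, α = 8.71, σ_y = 963.0 → σ = 265 MPa, n = 3.63
Smallest n: stainless steel with n = 0.292.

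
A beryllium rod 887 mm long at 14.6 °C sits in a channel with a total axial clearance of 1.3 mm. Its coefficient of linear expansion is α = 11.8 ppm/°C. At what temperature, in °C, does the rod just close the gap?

139 °C

α·L₀·ΔT = 1.3 mm ⇒ ΔT = 1.3 / (11.8×10⁻⁶ × 887.0) = 124.2 K.
T = 14.6 + 124.2 = 138.8 °C.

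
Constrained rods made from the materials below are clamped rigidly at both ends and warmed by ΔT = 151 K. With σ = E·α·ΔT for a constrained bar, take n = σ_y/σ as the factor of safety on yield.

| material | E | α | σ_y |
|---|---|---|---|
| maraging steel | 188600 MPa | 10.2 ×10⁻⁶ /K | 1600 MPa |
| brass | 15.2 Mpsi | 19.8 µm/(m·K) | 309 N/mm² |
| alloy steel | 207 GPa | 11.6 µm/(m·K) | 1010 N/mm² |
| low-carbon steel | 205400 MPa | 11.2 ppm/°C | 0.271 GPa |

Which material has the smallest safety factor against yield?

Per material, after unit conversion:
  maraging steel: E = 188.6, α = 10.2, σ_y = 1600 → σ = 290 MPa, n = 5.51
  brass: E = 104.8, α = 19.8, σ_y = 309.0 → σ = 313 MPa, n = 0.986
  alloy steel: E = 207.0, α = 11.6, σ_y = 1010 → σ = 363 MPa, n = 2.79
  low-carbon steel: E = 205.4, α = 11.2, σ_y = 271.0 → σ = 347 MPa, n = 0.780
Smallest n: low-carbon steel with n = 0.780.

low-carbon steel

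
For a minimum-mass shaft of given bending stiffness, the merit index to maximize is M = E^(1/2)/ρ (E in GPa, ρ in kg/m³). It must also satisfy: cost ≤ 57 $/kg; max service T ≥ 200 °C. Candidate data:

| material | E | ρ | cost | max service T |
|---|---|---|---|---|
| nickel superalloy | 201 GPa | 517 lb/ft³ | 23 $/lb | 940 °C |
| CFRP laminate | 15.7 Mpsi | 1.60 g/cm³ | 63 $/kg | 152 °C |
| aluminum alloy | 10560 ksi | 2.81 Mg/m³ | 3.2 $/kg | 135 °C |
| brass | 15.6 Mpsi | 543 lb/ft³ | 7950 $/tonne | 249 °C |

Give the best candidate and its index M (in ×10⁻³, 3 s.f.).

Screen on constraints: cost ≤ 57 $/kg; max service T ≥ 200 °C. Survivors: nickel superalloy, brass.
In SI units:
  nickel superalloy: E = 201.0 GPa, ρ = 8282 kg/m³
  brass: E = 107.6 GPa, ρ = 8698 kg/m³
  nickel superalloy: M = 1.71×10⁻³
  brass: M = 1.19×10⁻³
Nickel superalloy ranks first.

nickel superalloy, M = 1.71×10⁻³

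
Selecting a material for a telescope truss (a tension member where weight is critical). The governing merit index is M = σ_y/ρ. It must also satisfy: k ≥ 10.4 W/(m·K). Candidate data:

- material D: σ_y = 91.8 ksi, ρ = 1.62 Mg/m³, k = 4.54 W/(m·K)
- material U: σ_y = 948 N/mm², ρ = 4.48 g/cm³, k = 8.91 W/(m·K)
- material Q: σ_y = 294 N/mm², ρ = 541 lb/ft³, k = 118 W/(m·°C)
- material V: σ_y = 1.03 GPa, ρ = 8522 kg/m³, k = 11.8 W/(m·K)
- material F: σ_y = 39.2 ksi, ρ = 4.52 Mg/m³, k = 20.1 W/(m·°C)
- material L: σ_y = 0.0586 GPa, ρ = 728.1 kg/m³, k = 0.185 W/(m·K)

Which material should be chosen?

Screen on constraints: k ≥ 10.4 W/(m·K). Survivors: material Q, material V, material F.
Putting every candidate on a common basis:
  material Q: σ_y = 294.0 MPa, ρ = 8666 kg/m³
  material V: σ_y = 1030 MPa, ρ = 8522 kg/m³
  material F: σ_y = 270.3 MPa, ρ = 4520 kg/m³
  material V: M = 121 kN·m/kg
  material F: M = 59.8 kN·m/kg
  material Q: M = 33.9 kN·m/kg
Highest index: material V.

material V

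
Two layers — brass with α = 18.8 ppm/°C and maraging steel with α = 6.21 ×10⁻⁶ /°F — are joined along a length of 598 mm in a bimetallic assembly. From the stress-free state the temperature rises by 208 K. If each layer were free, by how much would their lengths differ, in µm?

948 µm

maraging steel: α = 6.21×10⁻⁶/°F × 9/5 = 11.2×10⁻⁶/K.
Δα = |18.8 − 11.2|×10⁻⁶/K = 7.62×10⁻⁶/K.
ΔL_mismatch = Δα·L·ΔT = 7.62×10⁻⁶ × 598.0 mm × 208.0 K = 948 µm.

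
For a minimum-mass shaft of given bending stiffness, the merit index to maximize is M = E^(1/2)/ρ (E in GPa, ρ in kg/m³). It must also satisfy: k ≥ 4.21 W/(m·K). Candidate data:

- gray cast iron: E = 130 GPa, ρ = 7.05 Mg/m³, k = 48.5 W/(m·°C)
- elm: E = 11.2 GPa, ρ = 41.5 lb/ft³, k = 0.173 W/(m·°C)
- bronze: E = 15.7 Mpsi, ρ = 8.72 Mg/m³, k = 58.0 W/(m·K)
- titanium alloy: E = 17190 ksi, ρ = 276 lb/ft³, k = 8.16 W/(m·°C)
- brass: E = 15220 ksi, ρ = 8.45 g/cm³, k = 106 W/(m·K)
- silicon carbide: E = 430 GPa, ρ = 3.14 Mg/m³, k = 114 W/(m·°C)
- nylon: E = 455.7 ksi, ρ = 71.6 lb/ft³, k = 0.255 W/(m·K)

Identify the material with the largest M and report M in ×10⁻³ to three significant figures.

silicon carbide, M = 6.60×10⁻³

Screen on constraints: k ≥ 4.21 W/(m·K). Survivors: gray cast iron, bronze, titanium alloy, brass, silicon carbide.
Normalizing units and computing the index:
  gray cast iron: E = 130.0 GPa, ρ = 7050 kg/m³
  bronze: E = 108.2 GPa, ρ = 8720 kg/m³
  titanium alloy: E = 118.5 GPa, ρ = 4421 kg/m³
  brass: E = 104.9 GPa, ρ = 8450 kg/m³
  silicon carbide: E = 430.0 GPa, ρ = 3140 kg/m³
  silicon carbide: M = 6.60×10⁻³
  titanium alloy: M = 2.46×10⁻³
  gray cast iron: M = 1.62×10⁻³
  brass: M = 1.21×10⁻³
  bronze: M = 1.19×10⁻³
Silicon carbide ranks first.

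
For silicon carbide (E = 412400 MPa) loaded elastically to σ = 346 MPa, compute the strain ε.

8.39×10⁻⁴

E = 412400 MPa = 412.4 GPa = 412400 MPa.
ε = σ/E = 346 / 412400 = 8.39×10⁻⁴.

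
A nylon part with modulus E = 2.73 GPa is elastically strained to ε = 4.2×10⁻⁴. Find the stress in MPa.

σ = E·ε = 2730 MPa × 4.2×10⁻⁴ = 1.15 MPa.

1.15 MPa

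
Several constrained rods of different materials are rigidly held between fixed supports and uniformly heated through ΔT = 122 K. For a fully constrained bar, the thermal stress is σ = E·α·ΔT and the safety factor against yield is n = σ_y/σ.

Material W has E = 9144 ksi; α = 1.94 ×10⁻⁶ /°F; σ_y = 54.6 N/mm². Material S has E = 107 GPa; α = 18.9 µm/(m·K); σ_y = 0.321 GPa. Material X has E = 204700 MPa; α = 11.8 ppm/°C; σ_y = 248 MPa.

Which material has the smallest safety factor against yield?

material X

Converting E to GPa, α to ×10⁻⁶/K, σ_y to MPa, then σ and n for each:
  material W: E = 63.05, α = 3.49, σ_y = 54.60 → σ = 26.9 MPa, n = 2.03
  material S: E = 107.0, α = 18.9, σ_y = 321.0 → σ = 247 MPa, n = 1.30
  material X: E = 204.7, α = 11.8, σ_y = 248.0 → σ = 295 MPa, n = 0.842
Smallest n: material X with n = 0.842.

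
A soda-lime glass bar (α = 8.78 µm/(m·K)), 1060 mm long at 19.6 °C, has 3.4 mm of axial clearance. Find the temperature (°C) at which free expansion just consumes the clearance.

α·L₀·ΔT = 3.4 mm ⇒ ΔT = 3.4 / (8.78×10⁻⁶ × 1060.0) = 365.3 K.
T = 19.6 + 365.3 = 384.9 °C.

385 °C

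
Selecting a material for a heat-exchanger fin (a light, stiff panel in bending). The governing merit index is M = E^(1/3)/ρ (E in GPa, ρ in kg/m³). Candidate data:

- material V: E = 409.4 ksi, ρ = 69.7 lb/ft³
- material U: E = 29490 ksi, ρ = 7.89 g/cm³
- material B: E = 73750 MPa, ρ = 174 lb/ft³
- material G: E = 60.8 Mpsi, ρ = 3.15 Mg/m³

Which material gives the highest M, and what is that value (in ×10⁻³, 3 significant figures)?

material G, M = 2.38×10⁻³

Normalizing units and computing the index:
  material V: E = 2.823 GPa, ρ = 1116 kg/m³
  material U: E = 203.3 GPa, ρ = 7890 kg/m³
  material B: E = 73.75 GPa, ρ = 2787 kg/m³
  material G: E = 419.2 GPa, ρ = 3150 kg/m³
  material G: M = 2.38×10⁻³
  material B: M = 1.50×10⁻³
  material V: M = 1.27×10⁻³
  material U: M = 0.745×10⁻³
Highest index: material G.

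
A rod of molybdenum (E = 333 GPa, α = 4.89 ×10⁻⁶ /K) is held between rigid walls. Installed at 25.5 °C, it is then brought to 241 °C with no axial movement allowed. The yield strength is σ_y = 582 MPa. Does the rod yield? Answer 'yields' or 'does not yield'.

ΔT = 215.5 K. Constrained thermal stress σ = E·α·ΔT = 333.0×10³ MPa × 4.89×10⁻⁶ × 215.5 = 351 MPa (compressive).
Compare to σ_y = 582 MPa: σ < σ_y, so it does not yield.

does not yield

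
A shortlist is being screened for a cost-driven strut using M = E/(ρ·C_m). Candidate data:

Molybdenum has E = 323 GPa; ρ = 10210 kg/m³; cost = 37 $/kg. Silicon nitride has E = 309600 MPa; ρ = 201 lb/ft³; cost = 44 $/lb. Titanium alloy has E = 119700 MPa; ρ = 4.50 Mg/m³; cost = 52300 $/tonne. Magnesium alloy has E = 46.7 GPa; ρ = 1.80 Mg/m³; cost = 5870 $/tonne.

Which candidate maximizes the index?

Putting every candidate on a common basis:
  molybdenum: E = 323.0 GPa, ρ = 10210 kg/m³, cost = 37.00 $/kg
  silicon nitride: E = 309.6 GPa, ρ = 3220 kg/m³, cost = 97.00 $/kg
  titanium alloy: E = 119.7 GPa, ρ = 4500 kg/m³, cost = 52.30 $/kg
  magnesium alloy: E = 46.70 GPa, ρ = 1800 kg/m³, cost = 5.870 $/kg
  magnesium alloy: M = 4.42 MN·m per $
  silicon nitride: M = 0.991 MN·m per $
  molybdenum: M = 0.855 MN·m per $
  titanium alloy: M = 0.509 MN·m per $
Magnesium alloy has the largest M.

magnesium alloy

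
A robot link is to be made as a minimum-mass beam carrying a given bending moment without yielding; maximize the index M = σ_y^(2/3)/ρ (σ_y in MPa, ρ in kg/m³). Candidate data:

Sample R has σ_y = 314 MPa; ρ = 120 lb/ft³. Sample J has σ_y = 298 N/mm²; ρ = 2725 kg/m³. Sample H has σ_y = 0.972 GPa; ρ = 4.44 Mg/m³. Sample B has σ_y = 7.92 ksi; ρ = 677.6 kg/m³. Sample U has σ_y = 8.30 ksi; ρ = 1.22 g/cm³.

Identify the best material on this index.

Putting every candidate on a common basis:
  sample R: σ_y = 314.0 MPa, ρ = 1922 kg/m³
  sample J: σ_y = 298.0 MPa, ρ = 2725 kg/m³
  sample H: σ_y = 972.0 MPa, ρ = 4440 kg/m³
  sample B: σ_y = 54.61 MPa, ρ = 677.6 kg/m³
  sample U: σ_y = 57.23 MPa, ρ = 1220 kg/m³
  sample R: M = 24.0×10⁻³
  sample H: M = 22.1×10⁻³
  sample B: M = 21.2×10⁻³
  sample J: M = 16.4×10⁻³
  sample U: M = 12.2×10⁻³
The maximum is for sample R.

sample R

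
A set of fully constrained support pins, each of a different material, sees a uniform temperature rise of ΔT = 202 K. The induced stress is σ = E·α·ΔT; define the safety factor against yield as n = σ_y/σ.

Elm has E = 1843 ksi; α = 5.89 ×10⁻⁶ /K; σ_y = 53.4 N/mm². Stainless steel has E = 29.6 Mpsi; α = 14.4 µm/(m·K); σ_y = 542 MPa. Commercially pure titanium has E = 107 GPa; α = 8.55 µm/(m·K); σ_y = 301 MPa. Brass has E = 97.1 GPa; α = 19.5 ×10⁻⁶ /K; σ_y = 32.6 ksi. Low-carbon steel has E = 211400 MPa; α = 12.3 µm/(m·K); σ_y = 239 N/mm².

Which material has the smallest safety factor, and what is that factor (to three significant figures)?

Converting E to GPa, α to ×10⁻⁶/K, σ_y to MPa, then σ and n for each:
  elm: E = 12.71, α = 5.89, σ_y = 53.40 → σ = 15.1 MPa, n = 3.53
  stainless steel: E = 204.1, α = 14.4, σ_y = 542.0 → σ = 594 MPa, n = 0.913
  commercially pure titanium: E = 107.0, α = 8.55, σ_y = 301.0 → σ = 185 MPa, n = 1.63
  brass: E = 97.10, α = 19.5, σ_y = 224.8 → σ = 382 MPa, n = 0.588
  low-carbon steel: E = 211.4, α = 12.3, σ_y = 239.0 → σ = 525 MPa, n = 0.455
Smallest n: low-carbon steel with n = 0.455.

low-carbon steel, n = 0.455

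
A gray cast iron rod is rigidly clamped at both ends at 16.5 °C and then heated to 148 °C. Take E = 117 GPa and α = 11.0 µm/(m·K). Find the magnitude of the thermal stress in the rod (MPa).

169 MPa

ΔT = 131.5 K. Constrained thermal stress σ = E·α·ΔT = 117.0×10³ MPa × 11.0×10⁻⁶ × 131.5 = 169 MPa (compressive).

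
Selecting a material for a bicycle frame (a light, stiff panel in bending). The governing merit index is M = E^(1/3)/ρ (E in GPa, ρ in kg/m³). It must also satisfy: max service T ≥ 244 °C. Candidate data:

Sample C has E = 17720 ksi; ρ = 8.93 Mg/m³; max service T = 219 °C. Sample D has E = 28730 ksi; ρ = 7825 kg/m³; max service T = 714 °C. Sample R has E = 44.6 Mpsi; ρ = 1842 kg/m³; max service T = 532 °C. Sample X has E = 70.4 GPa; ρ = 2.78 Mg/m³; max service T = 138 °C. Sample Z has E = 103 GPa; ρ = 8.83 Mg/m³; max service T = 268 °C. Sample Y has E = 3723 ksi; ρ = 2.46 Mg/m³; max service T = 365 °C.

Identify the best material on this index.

Screen on constraints: max service T ≥ 244 °C. Survivors: sample D, sample R, sample Z, sample Y.
In SI units:
  sample D: E = 198.1 GPa, ρ = 7825 kg/m³
  sample R: E = 307.5 GPa, ρ = 1842 kg/m³
  sample Z: E = 103.0 GPa, ρ = 8830 kg/m³
  sample Y: E = 25.67 GPa, ρ = 2460 kg/m³
  sample R: M = 3.66×10⁻³
  sample Y: M = 1.20×10⁻³
  sample D: M = 0.745×10⁻³
  sample Z: M = 0.531×10⁻³
Sample R ranks first.

sample R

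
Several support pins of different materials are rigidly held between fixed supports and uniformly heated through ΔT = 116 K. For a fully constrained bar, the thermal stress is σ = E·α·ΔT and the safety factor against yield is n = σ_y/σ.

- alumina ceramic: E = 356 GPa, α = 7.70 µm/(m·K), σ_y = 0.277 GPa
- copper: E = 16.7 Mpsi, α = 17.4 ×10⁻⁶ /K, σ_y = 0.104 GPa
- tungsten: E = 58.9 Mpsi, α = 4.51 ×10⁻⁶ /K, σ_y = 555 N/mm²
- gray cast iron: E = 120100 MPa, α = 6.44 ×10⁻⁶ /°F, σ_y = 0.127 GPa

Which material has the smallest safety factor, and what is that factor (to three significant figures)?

In consistent units (E in GPa, α in ×10⁻⁶/K, σ_y in MPa):
  alumina ceramic: E = 356.0, α = 7.70, σ_y = 277.0 → σ = 318 MPa, n = 0.871
  copper: E = 115.1, α = 17.4, σ_y = 104.0 → σ = 232 MPa, n = 0.447
  tungsten: E = 406.1, α = 4.51, σ_y = 555.0 → σ = 212 MPa, n = 2.61
  gray cast iron: E = 120.1, α = 11.6, σ_y = 127.0 → σ = 161 MPa, n = 0.786
Smallest n: copper with n = 0.447.

copper, n = 0.447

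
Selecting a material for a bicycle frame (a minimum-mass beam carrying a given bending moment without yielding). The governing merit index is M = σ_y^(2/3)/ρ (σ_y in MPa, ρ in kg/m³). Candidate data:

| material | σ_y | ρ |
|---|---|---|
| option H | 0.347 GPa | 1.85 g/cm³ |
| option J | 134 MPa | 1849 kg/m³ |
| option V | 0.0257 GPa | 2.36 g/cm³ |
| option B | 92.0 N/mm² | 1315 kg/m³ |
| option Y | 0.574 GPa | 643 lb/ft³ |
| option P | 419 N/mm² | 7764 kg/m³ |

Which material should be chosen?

Normalizing units and computing the index:
  option H: σ_y = 347.0 MPa, ρ = 1850 kg/m³
  option J: σ_y = 134.0 MPa, ρ = 1849 kg/m³
  option V: σ_y = 25.70 MPa, ρ = 2360 kg/m³
  option B: σ_y = 92.00 MPa, ρ = 1315 kg/m³
  option Y: σ_y = 574.0 MPa, ρ = 10300 kg/m³
  option P: σ_y = 419.0 MPa, ρ = 7764 kg/m³
  option H: M = 26.7×10⁻³
  option B: M = 15.5×10⁻³
  option J: M = 14.2×10⁻³
  option P: M = 7.21×10⁻³
  option Y: M = 6.71×10⁻³
  option V: M = 3.69×10⁻³
Option H has the largest M.

option H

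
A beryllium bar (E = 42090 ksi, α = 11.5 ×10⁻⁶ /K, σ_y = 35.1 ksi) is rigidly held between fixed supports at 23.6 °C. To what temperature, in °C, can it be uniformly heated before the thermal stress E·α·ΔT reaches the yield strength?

96.1 °C

E = 42090 ksi = 290.2 GPa.
σ_y = 35.1 ksi = 242.0 MPa.
E·α·ΔT = 242.0 MPa ⇒ ΔT = 242.0 / (290.2×10³ × 11.5×10⁻⁶) = 72.52 K.
T = 23.6 + 72.52 = 96.12 °C.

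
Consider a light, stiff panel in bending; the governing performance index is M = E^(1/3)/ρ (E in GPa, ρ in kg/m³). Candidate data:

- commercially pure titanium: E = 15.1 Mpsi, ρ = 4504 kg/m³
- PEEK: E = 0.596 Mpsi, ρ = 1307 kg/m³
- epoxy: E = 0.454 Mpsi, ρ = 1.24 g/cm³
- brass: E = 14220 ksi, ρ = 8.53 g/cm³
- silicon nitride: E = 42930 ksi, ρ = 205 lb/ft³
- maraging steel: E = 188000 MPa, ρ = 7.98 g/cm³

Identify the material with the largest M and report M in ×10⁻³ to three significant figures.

silicon nitride, M = 2.03×10⁻³

Normalizing units and computing the index:
  commercially pure titanium: E = 104.1 GPa, ρ = 4504 kg/m³
  PEEK: E = 4.109 GPa, ρ = 1307 kg/m³
  epoxy: E = 3.130 GPa, ρ = 1240 kg/m³
  brass: E = 98.04 GPa, ρ = 8530 kg/m³
  silicon nitride: E = 296.0 GPa, ρ = 3284 kg/m³
  maraging steel: E = 188.0 GPa, ρ = 7980 kg/m³
  silicon nitride: M = 2.03×10⁻³
  PEEK: M = 1.23×10⁻³
  epoxy: M = 1.18×10⁻³
  commercially pure titanium: M = 1.04×10⁻³
  maraging steel: M = 0.718×10⁻³
  brass: M = 0.541×10⁻³
Silicon nitride has the largest M.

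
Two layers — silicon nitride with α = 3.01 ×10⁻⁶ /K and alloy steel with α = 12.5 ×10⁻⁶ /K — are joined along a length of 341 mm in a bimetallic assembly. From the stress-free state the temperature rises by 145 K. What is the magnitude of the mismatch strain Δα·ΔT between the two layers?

Δα = |3.01 − 12.5|×10⁻⁶/K = 9.49×10⁻⁶/K.
Mismatch strain = Δα·ΔT = 9.49×10⁻⁶ × 145.0 = 1.38×10⁻³.

1.38×10⁻³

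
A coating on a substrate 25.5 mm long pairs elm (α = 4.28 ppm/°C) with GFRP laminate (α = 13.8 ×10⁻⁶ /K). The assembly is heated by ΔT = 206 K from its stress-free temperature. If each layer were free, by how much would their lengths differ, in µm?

50.0 µm

Δα = |4.28 − 13.8|×10⁻⁶/K = 9.52×10⁻⁶/K.
ΔL_mismatch = Δα·L·ΔT = 9.52×10⁻⁶ × 25.5 mm × 206.0 K = 50.0 µm.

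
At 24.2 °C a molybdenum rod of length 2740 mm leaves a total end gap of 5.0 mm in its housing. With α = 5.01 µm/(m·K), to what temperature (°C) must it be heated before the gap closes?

α·L₀·ΔT = 5.0 mm ⇒ ΔT = 5.0 / (5.01×10⁻⁶ × 2740.0) = 364.2 K.
T = 24.2 + 364.2 = 388.4 °C.

388 °C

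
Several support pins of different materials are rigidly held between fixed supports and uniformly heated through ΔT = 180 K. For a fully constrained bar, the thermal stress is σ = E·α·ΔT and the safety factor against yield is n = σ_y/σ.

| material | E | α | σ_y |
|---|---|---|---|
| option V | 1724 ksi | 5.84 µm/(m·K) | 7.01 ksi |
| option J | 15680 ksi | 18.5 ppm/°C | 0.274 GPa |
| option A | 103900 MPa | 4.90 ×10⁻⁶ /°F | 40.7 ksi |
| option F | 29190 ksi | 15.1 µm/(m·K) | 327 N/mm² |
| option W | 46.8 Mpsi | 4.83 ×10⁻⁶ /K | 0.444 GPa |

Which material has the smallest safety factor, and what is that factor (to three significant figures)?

option F, n = 0.598

In consistent units (E in GPa, α in ×10⁻⁶/K, σ_y in MPa):
  option V: E = 11.89, α = 5.84, σ_y = 48.33 → σ = 12.5 MPa, n = 3.87
  option J: E = 108.1, α = 18.5, σ_y = 274.0 → σ = 360 MPa, n = 0.761
  option A: E = 103.9, α = 8.82, σ_y = 280.6 → σ = 165 MPa, n = 1.70
  option F: E = 201.3, α = 15.1, σ_y = 327.0 → σ = 547 MPa, n = 0.598
  option W: E = 322.7, α = 4.83, σ_y = 444.0 → σ = 281 MPa, n = 1.58
Option F has the lowest safety factor, n = 0.598.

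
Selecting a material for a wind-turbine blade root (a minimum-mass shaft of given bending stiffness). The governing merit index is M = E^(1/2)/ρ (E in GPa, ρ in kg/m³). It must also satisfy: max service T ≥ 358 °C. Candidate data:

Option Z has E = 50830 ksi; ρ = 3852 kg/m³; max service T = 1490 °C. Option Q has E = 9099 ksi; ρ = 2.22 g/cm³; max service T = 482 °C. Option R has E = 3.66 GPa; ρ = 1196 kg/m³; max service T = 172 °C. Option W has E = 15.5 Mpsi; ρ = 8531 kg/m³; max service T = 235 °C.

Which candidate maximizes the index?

option Z

Screen on constraints: max service T ≥ 358 °C. Survivors: option Z, option Q.
Normalizing units and computing the index:
  option Z: E = 350.5 GPa, ρ = 3852 kg/m³
  option Q: E = 62.74 GPa, ρ = 2220 kg/m³
  option Z: M = 4.86×10⁻³
  option Q: M = 3.57×10⁻³
Highest index: option Z.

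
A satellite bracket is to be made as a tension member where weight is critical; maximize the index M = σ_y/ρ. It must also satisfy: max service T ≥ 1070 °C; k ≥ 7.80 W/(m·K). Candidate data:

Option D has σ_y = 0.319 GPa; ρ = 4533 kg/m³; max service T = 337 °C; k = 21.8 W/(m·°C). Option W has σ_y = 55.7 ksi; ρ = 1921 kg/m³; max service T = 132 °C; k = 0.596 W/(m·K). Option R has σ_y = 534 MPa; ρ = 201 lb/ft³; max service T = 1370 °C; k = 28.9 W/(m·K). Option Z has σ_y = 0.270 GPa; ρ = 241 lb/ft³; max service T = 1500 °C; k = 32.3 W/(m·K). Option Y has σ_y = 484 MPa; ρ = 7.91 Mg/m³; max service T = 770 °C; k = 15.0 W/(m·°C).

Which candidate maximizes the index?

Screen on constraints: max service T ≥ 1070 °C; k ≥ 7.80 W/(m·K). Survivors: option R, option Z.
Putting every candidate on a common basis:
  option R: σ_y = 534.0 MPa, ρ = 3220 kg/m³
  option Z: σ_y = 270.0 MPa, ρ = 3860 kg/m³
  option R: M = 166 kN·m/kg
  option Z: M = 69.9 kN·m/kg
Highest index: option R.

option R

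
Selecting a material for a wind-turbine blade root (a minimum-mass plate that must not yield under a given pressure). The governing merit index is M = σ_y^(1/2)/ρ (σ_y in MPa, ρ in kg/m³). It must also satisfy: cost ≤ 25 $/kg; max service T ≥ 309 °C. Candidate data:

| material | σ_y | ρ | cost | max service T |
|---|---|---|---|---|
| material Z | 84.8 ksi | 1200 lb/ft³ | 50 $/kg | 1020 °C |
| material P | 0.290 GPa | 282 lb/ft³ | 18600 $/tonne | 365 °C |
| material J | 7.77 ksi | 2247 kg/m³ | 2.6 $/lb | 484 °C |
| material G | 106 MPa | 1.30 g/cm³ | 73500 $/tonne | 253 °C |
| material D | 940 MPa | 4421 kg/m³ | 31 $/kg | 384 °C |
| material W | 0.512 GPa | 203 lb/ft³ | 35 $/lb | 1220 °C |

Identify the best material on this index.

material P

Screen on constraints: cost ≤ 25 $/kg; max service T ≥ 309 °C. Survivors: material P, material J.
Putting every candidate on a common basis:
  material P: σ_y = 290.0 MPa, ρ = 4517 kg/m³
  material J: σ_y = 53.57 MPa, ρ = 2247 kg/m³
  material P: M = 3.77×10⁻³
  material J: M = 3.26×10⁻³
Material P has the largest M.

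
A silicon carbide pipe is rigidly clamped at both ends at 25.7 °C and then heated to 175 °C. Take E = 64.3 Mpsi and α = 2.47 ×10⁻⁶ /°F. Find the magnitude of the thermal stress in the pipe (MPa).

294 MPa

E = 64.3 Mpsi = 443.3 GPa.
α = 2.47×10⁻⁶/°F × 9/5 = 4.45×10⁻⁶/K.
ΔT = 149.3 K. Constrained thermal stress σ = E·α·ΔT = 443.3×10³ MPa × 4.45×10⁻⁶ × 149.3 = 294 MPa (compressive).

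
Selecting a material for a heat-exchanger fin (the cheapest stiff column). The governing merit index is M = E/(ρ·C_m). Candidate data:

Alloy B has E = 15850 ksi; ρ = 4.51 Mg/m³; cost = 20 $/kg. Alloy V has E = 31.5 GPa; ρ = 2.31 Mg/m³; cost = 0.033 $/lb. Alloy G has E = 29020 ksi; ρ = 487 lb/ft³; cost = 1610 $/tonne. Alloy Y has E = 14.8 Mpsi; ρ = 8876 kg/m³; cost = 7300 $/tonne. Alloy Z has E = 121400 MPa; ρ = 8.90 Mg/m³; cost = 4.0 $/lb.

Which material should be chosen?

Convert each candidate to consistent units, then evaluate M:
  alloy B: E = 109.3 GPa, ρ = 4510 kg/m³, cost = 20.00 $/kg
  alloy V: E = 31.50 GPa, ρ = 2310 kg/m³, cost = 0.07275 $/kg
  alloy G: E = 200.1 GPa, ρ = 7801 kg/m³, cost = 1.610 $/kg
  alloy Y: E = 102.0 GPa, ρ = 8876 kg/m³, cost = 7.300 $/kg
  alloy Z: E = 121.4 GPa, ρ = 8900 kg/m³, cost = 8.818 $/kg
  alloy V: M = 187 MN·m per $
  alloy G: M = 15.9 MN·m per $
  alloy Y: M = 1.57 MN·m per $
  alloy Z: M = 1.55 MN·m per $
  alloy B: M = 1.21 MN·m per $
Alloy V ranks first.

alloy V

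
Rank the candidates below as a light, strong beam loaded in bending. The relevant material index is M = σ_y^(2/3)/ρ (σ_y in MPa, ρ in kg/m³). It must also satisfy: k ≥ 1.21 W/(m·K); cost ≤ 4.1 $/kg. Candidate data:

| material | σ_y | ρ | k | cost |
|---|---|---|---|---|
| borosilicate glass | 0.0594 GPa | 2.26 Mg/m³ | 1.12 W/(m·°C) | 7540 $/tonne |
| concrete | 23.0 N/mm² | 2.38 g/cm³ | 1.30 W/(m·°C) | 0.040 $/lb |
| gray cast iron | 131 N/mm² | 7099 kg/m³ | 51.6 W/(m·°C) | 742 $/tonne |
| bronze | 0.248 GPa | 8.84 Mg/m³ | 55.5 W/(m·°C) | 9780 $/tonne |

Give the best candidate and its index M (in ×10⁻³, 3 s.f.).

Screen on constraints: k ≥ 1.21 W/(m·K); cost ≤ 4.1 $/kg. Survivors: concrete, gray cast iron.
Putting every candidate on a common basis:
  concrete: σ_y = 23.00 MPa, ρ = 2380 kg/m³
  gray cast iron: σ_y = 131.0 MPa, ρ = 7099 kg/m³
  gray cast iron: M = 3.63×10⁻³
  concrete: M = 3.40×10⁻³
The maximum is for gray cast iron.

gray cast iron, M = 3.63×10⁻³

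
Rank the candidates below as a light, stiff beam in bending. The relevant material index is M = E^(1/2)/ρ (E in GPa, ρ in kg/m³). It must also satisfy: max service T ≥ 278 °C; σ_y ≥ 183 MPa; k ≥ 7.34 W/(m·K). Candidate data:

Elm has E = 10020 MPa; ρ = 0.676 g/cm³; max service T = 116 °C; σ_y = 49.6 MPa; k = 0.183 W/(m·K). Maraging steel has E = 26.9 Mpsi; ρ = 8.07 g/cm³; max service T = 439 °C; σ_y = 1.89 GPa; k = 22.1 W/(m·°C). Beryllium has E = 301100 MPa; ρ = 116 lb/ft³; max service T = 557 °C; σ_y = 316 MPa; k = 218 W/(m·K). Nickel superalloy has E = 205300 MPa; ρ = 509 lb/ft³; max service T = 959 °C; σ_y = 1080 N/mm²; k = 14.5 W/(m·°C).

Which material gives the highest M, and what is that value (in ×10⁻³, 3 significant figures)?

beryllium, M = 9.34×10⁻³

Screen on constraints: max service T ≥ 278 °C; σ_y ≥ 183 MPa; k ≥ 7.34 W/(m·K). Survivors: maraging steel, beryllium, nickel superalloy.
After converting to SI:
  maraging steel: E = 185.5 GPa, ρ = 8070 kg/m³
  beryllium: E = 301.1 GPa, ρ = 1858 kg/m³
  nickel superalloy: E = 205.3 GPa, ρ = 8153 kg/m³
  beryllium: M = 9.34×10⁻³
  nickel superalloy: M = 1.76×10⁻³
  maraging steel: M = 1.69×10⁻³
The maximum is for beryllium.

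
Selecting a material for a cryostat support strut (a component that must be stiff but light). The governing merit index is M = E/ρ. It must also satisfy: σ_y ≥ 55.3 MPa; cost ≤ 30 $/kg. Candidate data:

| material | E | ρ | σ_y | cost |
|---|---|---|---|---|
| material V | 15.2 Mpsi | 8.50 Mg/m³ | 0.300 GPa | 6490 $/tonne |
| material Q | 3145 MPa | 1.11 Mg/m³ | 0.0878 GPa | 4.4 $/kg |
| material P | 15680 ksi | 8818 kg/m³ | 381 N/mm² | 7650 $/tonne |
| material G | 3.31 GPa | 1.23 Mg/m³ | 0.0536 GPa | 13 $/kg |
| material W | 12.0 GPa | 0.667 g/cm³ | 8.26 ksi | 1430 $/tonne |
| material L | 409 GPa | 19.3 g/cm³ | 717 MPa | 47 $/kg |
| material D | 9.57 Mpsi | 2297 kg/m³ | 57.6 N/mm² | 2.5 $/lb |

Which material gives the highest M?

material D

Screen on constraints: σ_y ≥ 55.3 MPa; cost ≤ 30 $/kg. Survivors: material V, material Q, material P, material W, material D.
Normalizing units and computing the index:
  material V: E = 104.8 GPa, ρ = 8500 kg/m³
  material Q: E = 3.145 GPa, ρ = 1110 kg/m³
  material P: E = 108.1 GPa, ρ = 8818 kg/m³
  material W: E = 12.00 GPa, ρ = 667.0 kg/m³
  material D: E = 65.98 GPa, ρ = 2297 kg/m³
  material D: M = 28.7 MN·m/kg
  material W: M = 18.0 MN·m/kg
  material V: M = 12.3 MN·m/kg
  material P: M = 12.3 MN·m/kg
  material Q: M = 2.83 MN·m/kg
Material D ranks first.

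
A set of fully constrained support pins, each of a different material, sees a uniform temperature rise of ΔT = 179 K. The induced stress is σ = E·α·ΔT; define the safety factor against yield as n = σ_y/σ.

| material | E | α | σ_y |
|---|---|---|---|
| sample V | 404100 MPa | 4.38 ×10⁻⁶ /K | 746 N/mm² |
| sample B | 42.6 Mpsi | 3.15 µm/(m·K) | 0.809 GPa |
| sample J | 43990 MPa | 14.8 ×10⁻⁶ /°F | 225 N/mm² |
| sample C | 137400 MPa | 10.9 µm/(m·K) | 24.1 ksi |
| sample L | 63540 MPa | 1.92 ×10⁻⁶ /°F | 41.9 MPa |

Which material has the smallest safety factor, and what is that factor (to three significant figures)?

sample C, n = 0.620

With everything in SI (GPa, ×10⁻⁶/K, MPa):
  sample V: E = 404.1, α = 4.38, σ_y = 746.0 → σ = 317 MPa, n = 2.35
  sample B: E = 293.7, α = 3.15, σ_y = 809.0 → σ = 166 MPa, n = 4.88
  sample J: E = 43.99, α = 26.6, σ_y = 225.0 → σ = 210 MPa, n = 1.07
  sample C: E = 137.4, α = 10.9, σ_y = 166.2 → σ = 268 MPa, n = 0.620
  sample L: E = 63.54, α = 3.46, σ_y = 41.90 → σ = 39.3 MPa, n = 1.07
The minimum is sample C at n = 0.620.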